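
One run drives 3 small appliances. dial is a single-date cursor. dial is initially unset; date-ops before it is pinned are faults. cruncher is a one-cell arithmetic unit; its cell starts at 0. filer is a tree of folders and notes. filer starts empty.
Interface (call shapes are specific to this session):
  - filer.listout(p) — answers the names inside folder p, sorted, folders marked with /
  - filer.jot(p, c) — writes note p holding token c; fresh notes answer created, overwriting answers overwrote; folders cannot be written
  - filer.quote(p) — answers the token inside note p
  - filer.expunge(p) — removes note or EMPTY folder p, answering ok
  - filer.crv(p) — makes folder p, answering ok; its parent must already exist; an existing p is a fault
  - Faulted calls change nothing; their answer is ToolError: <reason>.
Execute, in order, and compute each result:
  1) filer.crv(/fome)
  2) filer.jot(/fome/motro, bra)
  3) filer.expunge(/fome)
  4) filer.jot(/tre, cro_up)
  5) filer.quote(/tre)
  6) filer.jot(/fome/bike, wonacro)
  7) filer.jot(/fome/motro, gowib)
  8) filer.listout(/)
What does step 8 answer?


I run crv with p→/fome: ok.
Using jot with p→/fome/motro, c→bra, which returns created.
Using expunge with p→/fome, → ToolError: not empty.
I try jot with p→/tre, c→cro_up, giving created.
I run quote with p→/tre, → cro_up.
I call jot with p→/fome/bike, c→wonacro: created.
Now I run jot with p→/fome/motro, c→gowib, yielding overwrote.
Next I call listout with p→/, → [fome/, tre].

Answer: [fome/, tre]


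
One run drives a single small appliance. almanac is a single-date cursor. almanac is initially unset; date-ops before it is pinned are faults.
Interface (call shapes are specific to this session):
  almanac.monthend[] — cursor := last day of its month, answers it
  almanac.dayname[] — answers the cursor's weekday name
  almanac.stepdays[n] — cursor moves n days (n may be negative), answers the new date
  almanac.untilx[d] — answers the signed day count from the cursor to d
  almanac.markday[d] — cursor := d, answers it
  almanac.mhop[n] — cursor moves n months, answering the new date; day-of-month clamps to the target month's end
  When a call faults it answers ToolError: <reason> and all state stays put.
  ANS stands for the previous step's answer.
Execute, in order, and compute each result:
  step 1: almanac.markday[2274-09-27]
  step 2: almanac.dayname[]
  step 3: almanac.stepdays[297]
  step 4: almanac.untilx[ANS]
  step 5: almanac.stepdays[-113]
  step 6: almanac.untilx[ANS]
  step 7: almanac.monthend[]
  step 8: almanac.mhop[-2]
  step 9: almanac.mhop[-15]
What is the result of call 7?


I run almanac.markday using d→2274-09-27, yielding 2274-09-27.
Then almanac.dayname(), which returns Sunday.
Using almanac.stepdays using n→297, yielding 2275-07-21.
I try almanac.untilx using d→ANS, which returns 0.
I try almanac.stepdays using n→-113, → 2275-03-30.
I invoke almanac.untilx using d→ANS, which returns 0.
Calling almanac.monthend(), → 2275-03-31.
Invoking almanac.mhop using n→-2, yielding 2275-01-31.
Invoking almanac.mhop using n→-15, and observe 2273-10-31.

Answer: 2275-03-31


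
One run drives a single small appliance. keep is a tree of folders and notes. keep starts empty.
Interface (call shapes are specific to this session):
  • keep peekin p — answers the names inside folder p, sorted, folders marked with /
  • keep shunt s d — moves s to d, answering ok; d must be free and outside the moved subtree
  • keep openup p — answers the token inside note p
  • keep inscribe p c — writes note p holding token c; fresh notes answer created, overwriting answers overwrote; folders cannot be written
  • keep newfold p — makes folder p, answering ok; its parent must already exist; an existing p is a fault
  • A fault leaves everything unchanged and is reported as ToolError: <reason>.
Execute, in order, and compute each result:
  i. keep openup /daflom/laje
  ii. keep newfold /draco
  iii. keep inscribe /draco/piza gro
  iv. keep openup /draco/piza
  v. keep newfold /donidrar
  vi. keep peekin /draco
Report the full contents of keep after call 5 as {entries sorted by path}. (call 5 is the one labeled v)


Answer: {donidrar/, draco/, draco/piza=gro}

Derivation:
>>> keep openup p=/daflom/laje
  ToolError: not found
>>> keep newfold p=/draco
  ok
>>> keep inscribe p=/draco/piza c=gro
  created
>>> keep openup p=/draco/piza
  gro
>>> keep newfold p=/donidrar
  ok
>>> keep peekin p=/draco
  [piza]


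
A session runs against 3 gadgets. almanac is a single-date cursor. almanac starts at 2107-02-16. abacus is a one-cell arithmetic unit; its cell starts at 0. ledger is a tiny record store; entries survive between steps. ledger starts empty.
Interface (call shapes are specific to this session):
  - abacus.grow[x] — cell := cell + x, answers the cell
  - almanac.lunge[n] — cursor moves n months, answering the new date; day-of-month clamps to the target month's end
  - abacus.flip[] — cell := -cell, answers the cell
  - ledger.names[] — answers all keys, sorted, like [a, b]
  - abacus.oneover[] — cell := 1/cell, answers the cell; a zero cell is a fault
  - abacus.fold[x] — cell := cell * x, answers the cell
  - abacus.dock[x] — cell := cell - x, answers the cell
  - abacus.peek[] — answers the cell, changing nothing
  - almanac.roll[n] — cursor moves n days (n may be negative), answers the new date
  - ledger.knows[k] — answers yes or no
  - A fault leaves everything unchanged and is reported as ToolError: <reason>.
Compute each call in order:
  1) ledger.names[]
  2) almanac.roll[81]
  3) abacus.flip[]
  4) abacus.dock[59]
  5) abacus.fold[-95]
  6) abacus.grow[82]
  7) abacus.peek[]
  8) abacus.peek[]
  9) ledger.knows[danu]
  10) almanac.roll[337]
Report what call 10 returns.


Answer: 2108-04-09

Derivation:
==> ledger.names()
<== []
==> almanac.roll(n='81')
<== 2107-05-08
==> abacus.flip()
<== 0
==> abacus.dock(x='59')
<== -59
==> abacus.fold(x='-95')
<== 5605
==> abacus.grow(x='82')
<== 5687
==> abacus.peek()
<== 5687
==> abacus.peek()
<== 5687
==> ledger.knows(k='danu')
<== no
==> almanac.roll(n='337')
<== 2108-04-09


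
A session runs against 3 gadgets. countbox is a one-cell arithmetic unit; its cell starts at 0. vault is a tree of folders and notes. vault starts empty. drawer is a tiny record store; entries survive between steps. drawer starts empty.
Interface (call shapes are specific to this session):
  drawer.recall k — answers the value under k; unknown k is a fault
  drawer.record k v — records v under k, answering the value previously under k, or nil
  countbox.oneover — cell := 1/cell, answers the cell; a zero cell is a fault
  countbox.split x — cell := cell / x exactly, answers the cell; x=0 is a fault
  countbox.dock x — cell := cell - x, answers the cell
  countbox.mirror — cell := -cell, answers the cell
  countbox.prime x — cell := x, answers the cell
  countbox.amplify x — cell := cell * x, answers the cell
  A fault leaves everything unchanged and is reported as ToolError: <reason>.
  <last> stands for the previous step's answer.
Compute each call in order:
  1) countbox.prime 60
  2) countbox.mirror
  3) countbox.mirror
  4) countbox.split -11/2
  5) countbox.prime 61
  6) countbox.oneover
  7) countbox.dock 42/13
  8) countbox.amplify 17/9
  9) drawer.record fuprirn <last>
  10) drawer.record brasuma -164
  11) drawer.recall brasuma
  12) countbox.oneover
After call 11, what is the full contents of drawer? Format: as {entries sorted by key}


-> prime(x→60)
<- 60
-> mirror()
<- -60
-> mirror()
<- 60
-> split(x→-11/2)
<- -120/11
-> prime(x→61)
<- 61
-> oneover()
<- 1/61
-> dock(x→42/13)
<- -2549/793
-> amplify(x→17/9)
<- -43333/7137
-> record(k→fuprirn, v→<last>)
<- nil
-> record(k→brasuma, v→-164)
<- nil
-> recall(k→brasuma)
<- -164
-> oneover()
<- -7137/43333

Answer: {brasuma=-164, fuprirn=-43333/7137}


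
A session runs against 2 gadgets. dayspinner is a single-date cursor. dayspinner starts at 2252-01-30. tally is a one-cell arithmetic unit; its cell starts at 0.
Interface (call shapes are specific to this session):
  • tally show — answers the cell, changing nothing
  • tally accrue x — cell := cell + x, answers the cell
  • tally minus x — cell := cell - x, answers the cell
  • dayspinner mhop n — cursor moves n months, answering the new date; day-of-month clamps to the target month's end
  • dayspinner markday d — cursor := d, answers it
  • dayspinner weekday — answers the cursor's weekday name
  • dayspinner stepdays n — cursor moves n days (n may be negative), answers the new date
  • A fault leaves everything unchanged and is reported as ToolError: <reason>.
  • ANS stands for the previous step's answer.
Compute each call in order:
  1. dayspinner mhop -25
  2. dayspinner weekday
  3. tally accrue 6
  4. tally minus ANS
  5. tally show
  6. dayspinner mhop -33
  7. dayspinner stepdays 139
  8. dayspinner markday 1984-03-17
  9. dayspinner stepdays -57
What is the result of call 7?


Answer: 2247-08-16

Derivation:
Step: dayspinner mhop[n=-25]
Result: 2249-12-30
Step: dayspinner weekday[]
Result: Sunday
Step: tally accrue[x=6]
Result: 6
Step: tally minus[x=ANS]
Result: 0
Step: tally show[]
Result: 0
Step: dayspinner mhop[n=-33]
Result: 2247-03-30
Step: dayspinner stepdays[n=139]
Result: 2247-08-16
Step: dayspinner markday[d=1984-03-17]
Result: 1984-03-17
Step: dayspinner stepdays[n=-57]
Result: 1984-01-20


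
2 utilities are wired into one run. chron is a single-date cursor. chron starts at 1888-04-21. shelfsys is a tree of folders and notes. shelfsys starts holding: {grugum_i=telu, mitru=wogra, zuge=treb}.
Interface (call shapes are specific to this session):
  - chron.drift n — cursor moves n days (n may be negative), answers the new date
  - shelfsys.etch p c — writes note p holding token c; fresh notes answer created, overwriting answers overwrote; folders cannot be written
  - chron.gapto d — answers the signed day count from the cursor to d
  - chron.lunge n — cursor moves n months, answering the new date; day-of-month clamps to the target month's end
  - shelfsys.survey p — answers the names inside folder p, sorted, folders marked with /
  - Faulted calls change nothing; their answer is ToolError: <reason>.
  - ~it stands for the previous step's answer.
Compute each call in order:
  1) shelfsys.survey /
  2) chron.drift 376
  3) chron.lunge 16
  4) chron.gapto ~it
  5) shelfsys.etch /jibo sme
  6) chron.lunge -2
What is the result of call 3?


-> survey(p='/')
<- [grugum_i, mitru, zuge]
-> drift(n='376')
<- 1889-05-02
-> lunge(n='16')
<- 1890-09-02
-> gapto(d='~it')
<- 0
-> etch(p='/jibo', c='sme')
<- created
-> lunge(n='-2')
<- 1890-07-02

Answer: 1890-09-02


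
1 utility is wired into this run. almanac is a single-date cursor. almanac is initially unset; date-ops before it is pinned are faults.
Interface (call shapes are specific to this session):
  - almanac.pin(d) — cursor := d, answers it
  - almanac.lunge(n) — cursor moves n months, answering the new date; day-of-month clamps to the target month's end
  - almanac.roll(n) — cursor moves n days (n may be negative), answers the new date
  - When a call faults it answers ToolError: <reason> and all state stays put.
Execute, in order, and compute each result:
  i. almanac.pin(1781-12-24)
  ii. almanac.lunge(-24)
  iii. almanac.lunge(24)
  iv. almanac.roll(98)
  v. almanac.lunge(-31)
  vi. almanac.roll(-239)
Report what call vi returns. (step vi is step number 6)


·→ pin(d→1781-12-24)
·← 1781-12-24
·→ lunge(n→-24)
·← 1779-12-24
·→ lunge(n→24)
·← 1781-12-24
·→ roll(n→98)
·← 1782-04-01
·→ lunge(n→-31)
·← 1779-09-01
·→ roll(n→-239)
·← 1779-01-05

Answer: 1779-01-05


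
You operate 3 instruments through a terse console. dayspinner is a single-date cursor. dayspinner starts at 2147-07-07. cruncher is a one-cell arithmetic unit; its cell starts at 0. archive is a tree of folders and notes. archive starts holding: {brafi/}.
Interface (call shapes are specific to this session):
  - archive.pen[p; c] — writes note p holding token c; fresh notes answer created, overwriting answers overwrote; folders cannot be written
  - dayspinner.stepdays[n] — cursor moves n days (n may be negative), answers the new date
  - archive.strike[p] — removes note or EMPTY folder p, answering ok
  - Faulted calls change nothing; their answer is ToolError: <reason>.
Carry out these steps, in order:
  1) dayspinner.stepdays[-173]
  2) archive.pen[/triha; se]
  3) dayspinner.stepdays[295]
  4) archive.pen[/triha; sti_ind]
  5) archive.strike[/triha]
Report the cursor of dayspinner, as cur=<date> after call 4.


==> dayspinner.stepdays(n=-173)
<== 2147-01-15
==> archive.pen(p=/triha, c=se)
<== created
==> dayspinner.stepdays(n=295)
<== 2147-11-06
==> archive.pen(p=/triha, c=sti_ind)
<== overwrote
==> archive.strike(p=/triha)
<== ok

Answer: cur=2147-11-06


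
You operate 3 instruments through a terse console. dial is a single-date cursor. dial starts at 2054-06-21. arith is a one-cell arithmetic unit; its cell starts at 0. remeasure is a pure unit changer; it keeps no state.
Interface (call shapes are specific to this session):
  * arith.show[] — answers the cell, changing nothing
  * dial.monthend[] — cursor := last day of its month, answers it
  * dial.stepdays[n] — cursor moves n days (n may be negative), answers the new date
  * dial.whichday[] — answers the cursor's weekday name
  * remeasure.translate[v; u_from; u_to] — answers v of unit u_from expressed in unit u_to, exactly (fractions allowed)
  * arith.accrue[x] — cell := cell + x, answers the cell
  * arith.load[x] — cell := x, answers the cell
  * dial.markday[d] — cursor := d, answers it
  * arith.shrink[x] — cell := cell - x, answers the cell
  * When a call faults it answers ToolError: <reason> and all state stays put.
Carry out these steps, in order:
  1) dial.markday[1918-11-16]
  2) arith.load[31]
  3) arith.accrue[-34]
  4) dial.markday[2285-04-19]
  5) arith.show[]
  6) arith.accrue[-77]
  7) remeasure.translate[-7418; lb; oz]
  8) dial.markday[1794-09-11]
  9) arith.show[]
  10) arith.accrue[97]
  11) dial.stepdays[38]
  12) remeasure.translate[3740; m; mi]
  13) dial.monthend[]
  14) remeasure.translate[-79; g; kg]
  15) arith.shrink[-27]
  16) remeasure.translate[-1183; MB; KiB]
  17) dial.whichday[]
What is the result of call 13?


# dial.markday(1918-11-16) -> 1918-11-16
# arith.load(31) -> 31
# arith.accrue(-34) -> -3
# dial.markday(2285-04-19) -> 2285-04-19
# arith.show() -> -3
# arith.accrue(-77) -> -80
# remeasure.translate(-7418, lb, oz) -> -118688
# dial.markday(1794-09-11) -> 1794-09-11
# arith.show() -> -80
# arith.accrue(97) -> 17
# dial.stepdays(38) -> 1794-10-19
# remeasure.translate(3740, m, mi) -> 10625/4572
# dial.monthend() -> 1794-10-31
# remeasure.translate(-79, g, kg) -> -79/1000
# arith.shrink(-27) -> 44
# remeasure.translate(-1183, MB, KiB) -> -18484375/16
# dial.whichday() -> Friday

Answer: 1794-10-31


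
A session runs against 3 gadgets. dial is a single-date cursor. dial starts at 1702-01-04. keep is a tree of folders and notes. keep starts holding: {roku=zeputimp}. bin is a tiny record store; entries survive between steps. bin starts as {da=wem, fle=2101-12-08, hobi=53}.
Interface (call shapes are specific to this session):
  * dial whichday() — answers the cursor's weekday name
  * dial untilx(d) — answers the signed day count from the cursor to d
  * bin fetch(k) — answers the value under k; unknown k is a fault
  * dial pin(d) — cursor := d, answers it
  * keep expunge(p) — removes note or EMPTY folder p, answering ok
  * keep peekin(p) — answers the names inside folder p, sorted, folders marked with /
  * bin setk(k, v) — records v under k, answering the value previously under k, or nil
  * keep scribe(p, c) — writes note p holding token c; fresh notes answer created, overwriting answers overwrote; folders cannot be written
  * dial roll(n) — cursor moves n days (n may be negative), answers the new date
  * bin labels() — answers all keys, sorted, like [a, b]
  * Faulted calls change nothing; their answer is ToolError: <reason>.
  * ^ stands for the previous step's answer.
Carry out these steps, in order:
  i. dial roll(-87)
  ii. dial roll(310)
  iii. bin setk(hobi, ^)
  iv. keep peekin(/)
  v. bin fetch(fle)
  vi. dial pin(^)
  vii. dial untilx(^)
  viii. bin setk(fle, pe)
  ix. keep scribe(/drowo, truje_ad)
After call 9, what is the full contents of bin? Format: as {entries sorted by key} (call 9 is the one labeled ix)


[in] dial roll -87
:: 1701-10-09
[in] dial roll 310
:: 1702-08-15
[in] bin setk hobi ^
:: 53
[in] keep peekin /
:: [roku]
[in] bin fetch fle
:: 2101-12-08
[in] dial pin ^
:: 2101-12-08
[in] dial untilx ^
:: 0
[in] bin setk fle pe
:: 2101-12-08
[in] keep scribe /drowo truje_ad
:: created

Answer: {da=wem, fle=pe, hobi=1702-08-15}


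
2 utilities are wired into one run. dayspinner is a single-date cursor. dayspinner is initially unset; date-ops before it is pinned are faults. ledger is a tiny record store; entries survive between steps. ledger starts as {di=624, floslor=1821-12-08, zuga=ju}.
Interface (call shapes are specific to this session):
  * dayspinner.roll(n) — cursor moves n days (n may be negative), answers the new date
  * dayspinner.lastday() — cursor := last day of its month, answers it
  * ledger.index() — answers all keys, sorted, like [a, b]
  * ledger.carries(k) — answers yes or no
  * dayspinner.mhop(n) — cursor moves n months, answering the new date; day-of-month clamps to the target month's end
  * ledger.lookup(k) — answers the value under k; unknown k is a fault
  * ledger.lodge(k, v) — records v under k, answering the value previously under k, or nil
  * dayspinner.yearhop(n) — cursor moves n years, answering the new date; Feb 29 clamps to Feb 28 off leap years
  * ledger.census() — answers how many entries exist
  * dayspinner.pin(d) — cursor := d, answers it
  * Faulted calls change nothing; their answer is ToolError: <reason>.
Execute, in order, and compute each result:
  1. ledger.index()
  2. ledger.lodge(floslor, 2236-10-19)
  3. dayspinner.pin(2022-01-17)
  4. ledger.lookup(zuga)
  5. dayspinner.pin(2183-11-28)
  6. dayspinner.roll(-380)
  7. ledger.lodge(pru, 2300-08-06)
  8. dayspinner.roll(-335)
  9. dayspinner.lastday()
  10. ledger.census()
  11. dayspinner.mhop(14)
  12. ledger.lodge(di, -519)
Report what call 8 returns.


Answer: 2181-12-13

Derivation:
# 1. ledger.index() -> [di, floslor, zuga]
# 2. ledger.lodge(floslor, 2236-10-19) -> 1821-12-08
# 3. dayspinner.pin(2022-01-17) -> 2022-01-17
# 4. ledger.lookup(zuga) -> ju
# 5. dayspinner.pin(2183-11-28) -> 2183-11-28
# 6. dayspinner.roll(-380) -> 2182-11-13
# 7. ledger.lodge(pru, 2300-08-06) -> nil
# 8. dayspinner.roll(-335) -> 2181-12-13
# 9. dayspinner.lastday() -> 2181-12-31
# 10. ledger.census() -> 4
# 11. dayspinner.mhop(14) -> 2183-02-28
# 12. ledger.lodge(di, -519) -> 624


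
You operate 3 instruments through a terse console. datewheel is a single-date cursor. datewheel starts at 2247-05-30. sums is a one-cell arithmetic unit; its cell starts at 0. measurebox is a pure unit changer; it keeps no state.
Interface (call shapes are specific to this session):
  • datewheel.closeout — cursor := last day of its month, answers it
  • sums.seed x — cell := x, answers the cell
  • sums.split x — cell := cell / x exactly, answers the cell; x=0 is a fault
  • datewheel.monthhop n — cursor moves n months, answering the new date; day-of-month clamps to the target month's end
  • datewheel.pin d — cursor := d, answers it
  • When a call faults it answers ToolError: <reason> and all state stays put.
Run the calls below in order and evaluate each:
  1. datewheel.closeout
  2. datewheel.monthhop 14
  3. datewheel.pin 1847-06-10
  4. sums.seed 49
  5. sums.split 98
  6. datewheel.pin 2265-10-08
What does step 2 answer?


Answer: 2248-07-31

Derivation:
==> datewheel.closeout()
<== 2247-05-31
==> datewheel.monthhop(n: 14)
<== 2248-07-31
==> datewheel.pin(d: 1847-06-10)
<== 1847-06-10
==> sums.seed(x: 49)
<== 49
==> sums.split(x: 98)
<== 1/2
==> datewheel.pin(d: 2265-10-08)
<== 2265-10-08


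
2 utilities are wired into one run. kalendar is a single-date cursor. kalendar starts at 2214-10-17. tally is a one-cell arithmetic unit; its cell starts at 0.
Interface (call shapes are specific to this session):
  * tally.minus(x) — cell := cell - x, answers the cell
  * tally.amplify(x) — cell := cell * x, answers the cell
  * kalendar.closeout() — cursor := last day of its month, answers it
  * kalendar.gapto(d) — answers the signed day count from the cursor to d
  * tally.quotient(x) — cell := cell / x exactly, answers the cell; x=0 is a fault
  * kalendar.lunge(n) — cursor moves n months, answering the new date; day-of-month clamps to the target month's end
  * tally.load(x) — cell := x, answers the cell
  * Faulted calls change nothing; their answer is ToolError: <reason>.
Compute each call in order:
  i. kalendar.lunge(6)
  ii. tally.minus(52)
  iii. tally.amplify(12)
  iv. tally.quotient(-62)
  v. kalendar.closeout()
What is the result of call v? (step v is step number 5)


Answer: 2215-04-30

Derivation:
==> kalendar.lunge(n='6')
<== 2215-04-17
==> tally.minus(x='52')
<== -52
==> tally.amplify(x='12')
<== -624
==> tally.quotient(x='-62')
<== 312/31
==> kalendar.closeout()
<== 2215-04-30


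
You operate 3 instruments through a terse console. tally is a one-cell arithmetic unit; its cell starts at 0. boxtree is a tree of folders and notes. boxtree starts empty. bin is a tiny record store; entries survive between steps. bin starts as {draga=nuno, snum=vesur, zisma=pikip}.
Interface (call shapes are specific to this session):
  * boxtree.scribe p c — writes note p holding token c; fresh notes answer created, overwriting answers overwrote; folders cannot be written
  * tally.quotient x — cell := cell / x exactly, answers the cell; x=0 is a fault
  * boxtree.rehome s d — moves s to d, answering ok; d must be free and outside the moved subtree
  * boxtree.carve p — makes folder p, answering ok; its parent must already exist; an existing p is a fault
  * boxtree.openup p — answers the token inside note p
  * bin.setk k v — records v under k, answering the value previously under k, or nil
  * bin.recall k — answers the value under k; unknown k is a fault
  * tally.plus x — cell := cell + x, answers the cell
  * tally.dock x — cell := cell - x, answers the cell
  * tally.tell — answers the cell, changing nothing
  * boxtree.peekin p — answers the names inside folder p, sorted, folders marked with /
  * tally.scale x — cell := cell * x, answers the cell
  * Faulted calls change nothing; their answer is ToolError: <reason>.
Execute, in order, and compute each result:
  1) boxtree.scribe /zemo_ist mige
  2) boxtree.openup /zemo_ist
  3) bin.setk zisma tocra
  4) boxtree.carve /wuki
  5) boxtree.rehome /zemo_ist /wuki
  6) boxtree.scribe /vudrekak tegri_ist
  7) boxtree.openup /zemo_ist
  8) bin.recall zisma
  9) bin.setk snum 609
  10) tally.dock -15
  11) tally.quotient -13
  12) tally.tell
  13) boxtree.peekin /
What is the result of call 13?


Answer: [vudrekak, wuki/, zemo_ist]

Derivation:
·→ boxtree.scribe(p: /zemo_ist, c: mige)
·← created
·→ boxtree.openup(p: /zemo_ist)
·← mige
·→ bin.setk(k: zisma, v: tocra)
·← pikip
·→ boxtree.carve(p: /wuki)
·← ok
·→ boxtree.rehome(s: /zemo_ist, d: /wuki)
·← ToolError: exists
·→ boxtree.scribe(p: /vudrekak, c: tegri_ist)
·← created
·→ boxtree.openup(p: /zemo_ist)
·← mige
·→ bin.recall(k: zisma)
·← tocra
·→ bin.setk(k: snum, v: 609)
·← vesur
·→ tally.dock(x: -15)
·← 15
·→ tally.quotient(x: -13)
·← -15/13
·→ tally.tell()
·← -15/13
·→ boxtree.peekin(p: /)
·← [vudrekak, wuki/, zemo_ist]


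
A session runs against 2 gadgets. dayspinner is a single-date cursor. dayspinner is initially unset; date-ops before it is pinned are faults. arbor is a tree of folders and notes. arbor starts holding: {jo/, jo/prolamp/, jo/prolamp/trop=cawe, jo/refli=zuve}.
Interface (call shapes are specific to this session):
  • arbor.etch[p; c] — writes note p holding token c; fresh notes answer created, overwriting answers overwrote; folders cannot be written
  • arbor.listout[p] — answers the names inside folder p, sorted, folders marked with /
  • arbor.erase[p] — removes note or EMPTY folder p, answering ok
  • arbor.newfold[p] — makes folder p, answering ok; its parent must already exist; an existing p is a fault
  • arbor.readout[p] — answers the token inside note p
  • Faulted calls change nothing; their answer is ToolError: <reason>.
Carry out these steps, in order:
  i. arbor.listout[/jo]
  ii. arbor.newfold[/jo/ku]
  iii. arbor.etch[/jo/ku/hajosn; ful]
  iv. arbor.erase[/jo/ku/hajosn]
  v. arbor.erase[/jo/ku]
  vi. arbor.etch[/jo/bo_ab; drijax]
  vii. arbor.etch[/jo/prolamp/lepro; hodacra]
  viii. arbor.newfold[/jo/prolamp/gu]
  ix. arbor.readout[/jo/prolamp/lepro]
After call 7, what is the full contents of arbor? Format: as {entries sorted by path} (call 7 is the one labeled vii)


Calling arbor.listout with p='/jo', and get [prolamp/, refli].
I run arbor.newfold with p='/jo/ku', and observe ok.
Now I run arbor.etch with p='/jo/ku/hajosn', c='ful', and get created.
Invoking arbor.erase with p='/jo/ku/hajosn', giving ok.
Next I call arbor.erase with p='/jo/ku', — result: ok.
Next I call arbor.etch with p='/jo/bo_ab', c='drijax', — result: created.
Then arbor.etch with p='/jo/prolamp/lepro', c='hodacra', and see created.
Using arbor.newfold with p='/jo/prolamp/gu', yielding ok.
I use arbor.readout with p='/jo/prolamp/lepro': hodacra.

Answer: {jo/, jo/bo_ab=drijax, jo/prolamp/, jo/prolamp/lepro=hodacra, jo/prolamp/trop=cawe, jo/refli=zuve}


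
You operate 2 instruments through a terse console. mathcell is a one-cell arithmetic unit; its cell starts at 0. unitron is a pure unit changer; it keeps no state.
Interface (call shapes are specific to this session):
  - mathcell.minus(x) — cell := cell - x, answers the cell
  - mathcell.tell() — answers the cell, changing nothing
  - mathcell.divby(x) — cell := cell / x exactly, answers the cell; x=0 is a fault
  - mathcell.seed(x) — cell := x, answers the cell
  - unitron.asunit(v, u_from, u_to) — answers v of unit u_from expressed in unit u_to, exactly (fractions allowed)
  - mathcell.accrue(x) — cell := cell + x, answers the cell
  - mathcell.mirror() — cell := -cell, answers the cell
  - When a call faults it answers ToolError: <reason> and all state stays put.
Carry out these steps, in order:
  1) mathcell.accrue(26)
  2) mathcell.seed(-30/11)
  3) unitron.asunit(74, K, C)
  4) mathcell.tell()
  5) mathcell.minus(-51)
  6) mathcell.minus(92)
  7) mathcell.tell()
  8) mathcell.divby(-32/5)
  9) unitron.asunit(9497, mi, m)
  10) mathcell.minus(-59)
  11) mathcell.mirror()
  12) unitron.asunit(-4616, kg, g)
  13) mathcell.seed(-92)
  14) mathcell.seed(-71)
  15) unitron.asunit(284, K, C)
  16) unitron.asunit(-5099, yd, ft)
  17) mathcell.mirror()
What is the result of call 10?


Answer: 23173/352

Derivation:
==> accrue(x→26)
<== 26
==> seed(x→-30/11)
<== -30/11
==> asunit(v→74, u_from→K, u_to→C)
<== -3983/20
==> tell()
<== -30/11
==> minus(x→-51)
<== 531/11
==> minus(x→92)
<== -481/11
==> tell()
<== -481/11
==> divby(x→-32/5)
<== 2405/352
==> asunit(v→9497, u_from→mi, u_to→m)
<== 1910492496/125
==> minus(x→-59)
<== 23173/352
==> mirror()
<== -23173/352
==> asunit(v→-4616, u_from→kg, u_to→g)
<== -4616000
==> seed(x→-92)
<== -92
==> seed(x→-71)
<== -71
==> asunit(v→284, u_from→K, u_to→C)
<== 217/20
==> asunit(v→-5099, u_from→yd, u_to→ft)
<== -15297
==> mirror()
<== 71


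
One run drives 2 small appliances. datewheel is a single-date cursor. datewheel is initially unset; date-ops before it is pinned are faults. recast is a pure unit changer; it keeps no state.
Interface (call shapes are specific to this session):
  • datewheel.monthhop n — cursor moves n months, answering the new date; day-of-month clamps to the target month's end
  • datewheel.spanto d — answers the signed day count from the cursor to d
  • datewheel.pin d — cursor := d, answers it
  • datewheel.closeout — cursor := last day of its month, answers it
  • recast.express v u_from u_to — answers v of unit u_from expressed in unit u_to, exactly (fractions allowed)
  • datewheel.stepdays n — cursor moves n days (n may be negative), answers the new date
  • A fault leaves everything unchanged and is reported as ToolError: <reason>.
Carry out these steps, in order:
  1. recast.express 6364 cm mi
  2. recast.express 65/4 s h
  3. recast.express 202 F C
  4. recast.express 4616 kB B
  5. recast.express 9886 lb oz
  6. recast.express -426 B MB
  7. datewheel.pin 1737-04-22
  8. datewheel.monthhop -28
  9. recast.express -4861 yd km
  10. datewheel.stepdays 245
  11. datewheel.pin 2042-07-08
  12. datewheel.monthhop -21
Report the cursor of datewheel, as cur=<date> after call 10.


Answer: cur=1735-08-24

Derivation:
-- 1. recast.express(6364, cm, mi) : 7955/201168
-- 2. recast.express(65/4, s, h) : 13/2880
-- 3. recast.express(202, F, C) : 850/9
-- 4. recast.express(4616, kB, B) : 4616000
-- 5. recast.express(9886, lb, oz) : 158176
-- 6. recast.express(-426, B, MB) : -213/500000
-- 7. datewheel.pin(1737-04-22) : 1737-04-22
-- 8. datewheel.monthhop(-28) : 1734-12-22
-- 9. recast.express(-4861, yd, km) : -5556123/1250000
-- 10. datewheel.stepdays(245) : 1735-08-24
-- 11. datewheel.pin(2042-07-08) : 2042-07-08
-- 12. datewheel.monthhop(-21) : 2040-10-08


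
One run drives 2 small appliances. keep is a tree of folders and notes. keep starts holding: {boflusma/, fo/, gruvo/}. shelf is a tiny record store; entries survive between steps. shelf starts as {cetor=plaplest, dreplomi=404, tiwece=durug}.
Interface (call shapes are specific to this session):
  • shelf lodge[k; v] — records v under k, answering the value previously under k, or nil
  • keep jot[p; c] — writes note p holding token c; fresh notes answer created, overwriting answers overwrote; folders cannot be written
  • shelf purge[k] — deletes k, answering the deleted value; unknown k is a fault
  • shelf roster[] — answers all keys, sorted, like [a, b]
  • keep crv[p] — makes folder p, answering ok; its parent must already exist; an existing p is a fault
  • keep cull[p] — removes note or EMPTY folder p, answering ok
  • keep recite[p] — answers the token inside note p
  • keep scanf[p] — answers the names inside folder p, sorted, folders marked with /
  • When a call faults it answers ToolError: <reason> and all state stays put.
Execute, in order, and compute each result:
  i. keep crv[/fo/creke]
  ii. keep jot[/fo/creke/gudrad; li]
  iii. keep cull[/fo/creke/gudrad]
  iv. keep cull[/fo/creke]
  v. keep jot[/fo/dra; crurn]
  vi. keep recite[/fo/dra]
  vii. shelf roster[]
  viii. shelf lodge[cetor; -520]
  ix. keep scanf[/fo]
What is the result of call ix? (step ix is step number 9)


Answer: [dra]

Derivation:
% keep crv(/fo/creke) ~> ok
% keep jot(/fo/creke/gudrad, li) ~> created
% keep cull(/fo/creke/gudrad) ~> ok
% keep cull(/fo/creke) ~> ok
% keep jot(/fo/dra, crurn) ~> created
% keep recite(/fo/dra) ~> crurn
% shelf roster() ~> [cetor, dreplomi, tiwece]
% shelf lodge(cetor, -520) ~> plaplest
% keep scanf(/fo) ~> [dra]


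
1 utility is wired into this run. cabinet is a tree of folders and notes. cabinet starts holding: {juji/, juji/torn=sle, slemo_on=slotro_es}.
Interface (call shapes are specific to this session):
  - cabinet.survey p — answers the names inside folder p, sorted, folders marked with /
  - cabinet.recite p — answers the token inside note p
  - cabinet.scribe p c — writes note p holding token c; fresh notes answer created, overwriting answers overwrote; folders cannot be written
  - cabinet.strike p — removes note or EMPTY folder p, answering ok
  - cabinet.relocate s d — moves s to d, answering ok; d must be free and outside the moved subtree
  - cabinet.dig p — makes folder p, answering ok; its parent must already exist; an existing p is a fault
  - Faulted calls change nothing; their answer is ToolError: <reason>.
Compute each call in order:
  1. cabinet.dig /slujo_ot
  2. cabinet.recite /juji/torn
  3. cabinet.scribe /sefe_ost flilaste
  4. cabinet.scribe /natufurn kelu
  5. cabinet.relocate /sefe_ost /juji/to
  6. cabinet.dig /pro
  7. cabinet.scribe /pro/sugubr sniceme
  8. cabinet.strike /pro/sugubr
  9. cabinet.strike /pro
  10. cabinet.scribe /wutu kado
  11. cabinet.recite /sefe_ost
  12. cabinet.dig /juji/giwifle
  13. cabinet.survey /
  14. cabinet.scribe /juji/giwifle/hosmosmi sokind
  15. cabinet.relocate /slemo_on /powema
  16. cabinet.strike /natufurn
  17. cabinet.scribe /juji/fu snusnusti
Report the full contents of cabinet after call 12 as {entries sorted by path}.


Answer: {juji/, juji/giwifle/, juji/to=flilaste, juji/torn=sle, natufurn=kelu, slemo_on=slotro_es, slujo_ot/, wutu=kado}

Derivation:
Step: dig[p→/slujo_ot]
Result: ok
Step: recite[p→/juji/torn]
Result: sle
Step: scribe[p→/sefe_ost; c→flilaste]
Result: created
Step: scribe[p→/natufurn; c→kelu]
Result: created
Step: relocate[s→/sefe_ost; d→/juji/to]
Result: ok
Step: dig[p→/pro]
Result: ok
Step: scribe[p→/pro/sugubr; c→sniceme]
Result: created
Step: strike[p→/pro/sugubr]
Result: ok
Step: strike[p→/pro]
Result: ok
Step: scribe[p→/wutu; c→kado]
Result: created
Step: recite[p→/sefe_ost]
Result: ToolError: not found
Step: dig[p→/juji/giwifle]
Result: ok
Step: survey[p→/]
Result: [juji/, natufurn, slemo_on, slujo_ot/, wutu]
Step: scribe[p→/juji/giwifle/hosmosmi; c→sokind]
Result: created
Step: relocate[s→/slemo_on; d→/powema]
Result: ok
Step: strike[p→/natufurn]
Result: ok
Step: scribe[p→/juji/fu; c→snusnusti]
Result: created


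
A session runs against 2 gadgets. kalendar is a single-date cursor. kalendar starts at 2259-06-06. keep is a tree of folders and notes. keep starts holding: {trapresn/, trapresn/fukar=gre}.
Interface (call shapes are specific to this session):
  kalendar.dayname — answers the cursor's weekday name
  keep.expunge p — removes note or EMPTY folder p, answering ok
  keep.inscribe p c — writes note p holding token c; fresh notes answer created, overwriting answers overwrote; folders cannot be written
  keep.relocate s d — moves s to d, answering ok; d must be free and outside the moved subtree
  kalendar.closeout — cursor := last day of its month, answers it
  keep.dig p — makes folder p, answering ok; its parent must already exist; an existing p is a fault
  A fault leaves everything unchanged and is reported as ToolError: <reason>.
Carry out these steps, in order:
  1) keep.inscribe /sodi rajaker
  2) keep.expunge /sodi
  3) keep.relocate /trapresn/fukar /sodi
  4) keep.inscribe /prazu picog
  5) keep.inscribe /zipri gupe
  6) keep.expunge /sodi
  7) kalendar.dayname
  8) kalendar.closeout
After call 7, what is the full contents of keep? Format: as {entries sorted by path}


==> keep.inscribe(p='/sodi', c='rajaker')
<== created
==> keep.expunge(p='/sodi')
<== ok
==> keep.relocate(s='/trapresn/fukar', d='/sodi')
<== ok
==> keep.inscribe(p='/prazu', c='picog')
<== created
==> keep.inscribe(p='/zipri', c='gupe')
<== created
==> keep.expunge(p='/sodi')
<== ok
==> kalendar.dayname()
<== Monday
==> kalendar.closeout()
<== 2259-06-30

Answer: {prazu=picog, trapresn/, zipri=gupe}


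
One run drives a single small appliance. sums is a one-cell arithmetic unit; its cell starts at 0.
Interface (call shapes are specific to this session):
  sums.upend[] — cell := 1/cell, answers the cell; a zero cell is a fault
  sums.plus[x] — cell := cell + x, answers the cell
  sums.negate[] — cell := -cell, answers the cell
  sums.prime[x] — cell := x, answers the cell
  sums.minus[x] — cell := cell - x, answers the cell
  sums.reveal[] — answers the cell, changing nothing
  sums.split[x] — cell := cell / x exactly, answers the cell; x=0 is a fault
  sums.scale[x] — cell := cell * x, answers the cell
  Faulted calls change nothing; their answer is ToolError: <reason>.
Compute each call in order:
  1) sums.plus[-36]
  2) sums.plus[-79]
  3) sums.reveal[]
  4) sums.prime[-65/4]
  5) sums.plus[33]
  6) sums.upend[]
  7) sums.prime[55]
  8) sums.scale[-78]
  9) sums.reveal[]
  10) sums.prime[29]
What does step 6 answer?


Calling sums.plus using -36, — result: -36.
I use sums.plus using -79, yielding -115.
Next I call sums.reveal, and get -115.
I call sums.prime using -65/4: -65/4.
I call sums.plus using 33: 67/4.
Then sums.upend(), and get 4/67.
I invoke sums.prime using 55, giving 55.
Now I run sums.scale using -78, → -4290.
I invoke sums.reveal(), and get -4290.
Invoking sums.prime using 29, which returns 29.

Answer: 4/67


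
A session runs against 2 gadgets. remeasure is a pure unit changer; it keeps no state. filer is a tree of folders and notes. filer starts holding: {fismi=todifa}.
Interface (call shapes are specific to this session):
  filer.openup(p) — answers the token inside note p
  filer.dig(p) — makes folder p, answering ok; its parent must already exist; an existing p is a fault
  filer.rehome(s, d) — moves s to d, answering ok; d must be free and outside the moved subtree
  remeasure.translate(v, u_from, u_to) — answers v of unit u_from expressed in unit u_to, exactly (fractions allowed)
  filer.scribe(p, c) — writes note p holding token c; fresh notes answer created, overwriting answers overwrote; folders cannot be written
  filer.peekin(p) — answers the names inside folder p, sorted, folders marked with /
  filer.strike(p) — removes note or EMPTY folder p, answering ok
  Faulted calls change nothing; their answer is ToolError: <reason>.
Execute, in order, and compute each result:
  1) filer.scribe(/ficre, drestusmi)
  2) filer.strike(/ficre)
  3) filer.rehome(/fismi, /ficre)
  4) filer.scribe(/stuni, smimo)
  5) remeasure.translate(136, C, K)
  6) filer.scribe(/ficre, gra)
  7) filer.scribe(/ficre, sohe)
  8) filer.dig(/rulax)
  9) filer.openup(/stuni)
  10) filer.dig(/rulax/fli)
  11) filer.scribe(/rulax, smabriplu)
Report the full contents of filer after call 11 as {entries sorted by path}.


Answer: {ficre=sohe, rulax/, rulax/fli/, stuni=smimo}

Derivation:
[in] filer.scribe p→/ficre c→drestusmi
:: created
[in] filer.strike p→/ficre
:: ok
[in] filer.rehome s→/fismi d→/ficre
:: ok
[in] filer.scribe p→/stuni c→smimo
:: created
[in] remeasure.translate v→136 u_from→C u_to→K
:: 8183/20
[in] filer.scribe p→/ficre c→gra
:: overwrote
[in] filer.scribe p→/ficre c→sohe
:: overwrote
[in] filer.dig p→/rulax
:: ok
[in] filer.openup p→/stuni
:: smimo
[in] filer.dig p→/rulax/fli
:: ok
[in] filer.scribe p→/rulax c→smabriplu
:: ToolError: is a directory


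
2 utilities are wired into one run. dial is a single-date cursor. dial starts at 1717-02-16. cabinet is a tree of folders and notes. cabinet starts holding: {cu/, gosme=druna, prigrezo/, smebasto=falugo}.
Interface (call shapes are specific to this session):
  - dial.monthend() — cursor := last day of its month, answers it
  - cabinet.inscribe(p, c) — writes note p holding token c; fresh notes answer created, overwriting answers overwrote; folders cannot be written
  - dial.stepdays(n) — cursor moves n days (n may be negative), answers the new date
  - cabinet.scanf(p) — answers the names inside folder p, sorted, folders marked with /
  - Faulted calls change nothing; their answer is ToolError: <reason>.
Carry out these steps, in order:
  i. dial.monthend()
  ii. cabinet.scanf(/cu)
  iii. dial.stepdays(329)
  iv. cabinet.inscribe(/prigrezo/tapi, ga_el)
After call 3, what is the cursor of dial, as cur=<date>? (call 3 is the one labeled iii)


> monthend
= 1717-02-28
> scanf p=/cu
= []
> stepdays n=329
= 1718-01-23
> inscribe p=/prigrezo/tapi c=ga_el
= created

Answer: cur=1718-01-23


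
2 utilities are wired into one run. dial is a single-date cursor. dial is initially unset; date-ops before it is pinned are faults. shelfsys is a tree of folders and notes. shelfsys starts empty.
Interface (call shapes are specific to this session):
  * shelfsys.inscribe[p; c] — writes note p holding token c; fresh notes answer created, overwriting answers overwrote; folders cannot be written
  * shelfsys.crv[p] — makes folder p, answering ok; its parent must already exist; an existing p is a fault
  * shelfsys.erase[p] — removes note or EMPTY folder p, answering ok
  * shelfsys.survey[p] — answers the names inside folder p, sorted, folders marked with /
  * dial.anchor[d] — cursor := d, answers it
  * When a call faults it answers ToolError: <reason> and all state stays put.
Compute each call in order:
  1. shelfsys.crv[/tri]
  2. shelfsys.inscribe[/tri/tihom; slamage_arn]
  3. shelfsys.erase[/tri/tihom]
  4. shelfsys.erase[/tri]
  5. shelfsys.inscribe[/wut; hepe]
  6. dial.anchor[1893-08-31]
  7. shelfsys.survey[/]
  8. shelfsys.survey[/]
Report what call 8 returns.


Answer: [wut]

Derivation:
>> shelfsys.crv(p→/tri)
<< ok
>> shelfsys.inscribe(p→/tri/tihom, c→slamage_arn)
<< created
>> shelfsys.erase(p→/tri/tihom)
<< ok
>> shelfsys.erase(p→/tri)
<< ok
>> shelfsys.inscribe(p→/wut, c→hepe)
<< created
>> dial.anchor(d→1893-08-31)
<< 1893-08-31
>> shelfsys.survey(p→/)
<< [wut]
>> shelfsys.survey(p→/)
<< [wut]
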